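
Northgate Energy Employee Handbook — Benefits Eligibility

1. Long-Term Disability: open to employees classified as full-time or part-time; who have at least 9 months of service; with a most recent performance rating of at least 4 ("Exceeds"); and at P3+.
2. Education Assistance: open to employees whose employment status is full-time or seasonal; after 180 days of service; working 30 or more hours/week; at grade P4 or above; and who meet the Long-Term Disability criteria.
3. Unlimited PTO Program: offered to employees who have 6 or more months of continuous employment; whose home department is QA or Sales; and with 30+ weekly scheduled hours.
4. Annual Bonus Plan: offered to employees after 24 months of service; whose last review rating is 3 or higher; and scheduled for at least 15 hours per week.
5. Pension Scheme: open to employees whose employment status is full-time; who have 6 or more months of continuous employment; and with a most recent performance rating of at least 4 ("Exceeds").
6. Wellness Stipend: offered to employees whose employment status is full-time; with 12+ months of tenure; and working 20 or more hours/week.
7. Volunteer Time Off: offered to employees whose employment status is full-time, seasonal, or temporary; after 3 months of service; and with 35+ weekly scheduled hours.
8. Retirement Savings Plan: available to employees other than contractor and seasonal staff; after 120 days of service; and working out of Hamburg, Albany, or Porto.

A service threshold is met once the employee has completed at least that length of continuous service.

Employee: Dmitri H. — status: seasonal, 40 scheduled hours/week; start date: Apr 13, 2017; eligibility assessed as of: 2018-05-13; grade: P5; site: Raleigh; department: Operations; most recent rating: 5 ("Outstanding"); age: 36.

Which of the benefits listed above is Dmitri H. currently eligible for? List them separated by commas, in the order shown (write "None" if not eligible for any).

Service from Apr 13, 2017 to 2018-05-13: 395 days.
Long-Term Disability — status seasonal ✗ (requires full-time or part-time) → not eligible.
Education Assistance — status seasonal ✓; service 395 days ≥ 180 days ✓; 40 hrs/wk ≥ 30 ✓; grade P5 ≥ P4 ✓; not eligible for Long-Term Disability ✗ → not eligible.
Unlimited PTO Program — service 395 days ≥ 6 months (≈180 days) ✓; dept Operations ✗ → not eligible.
Annual Bonus Plan — service 395 days < 24 months (≈720 days) ✗ → not eligible.
Pension Scheme — status seasonal ✗ (requires full-time) → not eligible.
Wellness Stipend — status seasonal ✗ (requires full-time) → not eligible.
Volunteer Time Off — status seasonal ✓; service 395 days ≥ 3 months (≈90 days) ✓; 40 hrs/wk ≥ 35 ✓ → eligible.
Retirement Savings Plan — status seasonal ✗ (excluded) → not eligible.

Volunteer Time Off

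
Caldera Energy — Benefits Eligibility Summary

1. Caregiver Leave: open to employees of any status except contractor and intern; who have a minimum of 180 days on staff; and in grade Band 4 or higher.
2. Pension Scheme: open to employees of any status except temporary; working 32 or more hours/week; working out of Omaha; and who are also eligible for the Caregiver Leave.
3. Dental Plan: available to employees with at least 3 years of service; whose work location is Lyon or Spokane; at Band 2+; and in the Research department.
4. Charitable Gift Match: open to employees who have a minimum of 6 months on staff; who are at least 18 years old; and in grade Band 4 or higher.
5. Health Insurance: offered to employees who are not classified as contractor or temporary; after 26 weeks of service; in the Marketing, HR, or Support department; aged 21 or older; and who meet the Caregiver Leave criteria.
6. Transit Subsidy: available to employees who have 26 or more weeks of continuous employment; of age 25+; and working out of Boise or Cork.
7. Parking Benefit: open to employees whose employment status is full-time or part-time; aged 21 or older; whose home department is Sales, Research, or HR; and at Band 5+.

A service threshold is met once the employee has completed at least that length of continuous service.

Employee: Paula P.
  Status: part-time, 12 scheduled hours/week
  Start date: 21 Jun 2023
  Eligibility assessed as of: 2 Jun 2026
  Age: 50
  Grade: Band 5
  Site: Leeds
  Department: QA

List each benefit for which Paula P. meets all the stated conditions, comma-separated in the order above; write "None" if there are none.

Caregiver Leave, Charitable Gift Match

Service from 21 Jun 2023 to 2 Jun 2026: 1077 days.
Caregiver Leave — status part-time ✓ (not excluded); service 1077 days ≥ 180 days ✓; grade Band 5 ≥ Band 4 ✓ → eligible.
Pension Scheme — status part-time ✓ (not excluded); 12 hrs/wk < 32 ✗ → not eligible.
Dental Plan — service 1077 days < 3 years (≈1095 days) ✗ → not eligible.
Charitable Gift Match — service 1077 days ≥ 6 months (≈180 days) ✓; age 50 ≥ 18 ✓; grade Band 5 ≥ Band 4 ✓ → eligible.
Health Insurance — status part-time ✓ (not excluded); service 1077 days ≥ 26 weeks (≈182 days) ✓; dept QA ✗ → not eligible.
Transit Subsidy — service 1077 days ≥ 26 weeks (≈182 days) ✓; age 50 ≥ 25 ✓; site Leeds ✗ (not Boise or Cork) → not eligible.
Parking Benefit — status part-time ✓; age 50 ≥ 21 ✓; dept QA ✗ → not eligible.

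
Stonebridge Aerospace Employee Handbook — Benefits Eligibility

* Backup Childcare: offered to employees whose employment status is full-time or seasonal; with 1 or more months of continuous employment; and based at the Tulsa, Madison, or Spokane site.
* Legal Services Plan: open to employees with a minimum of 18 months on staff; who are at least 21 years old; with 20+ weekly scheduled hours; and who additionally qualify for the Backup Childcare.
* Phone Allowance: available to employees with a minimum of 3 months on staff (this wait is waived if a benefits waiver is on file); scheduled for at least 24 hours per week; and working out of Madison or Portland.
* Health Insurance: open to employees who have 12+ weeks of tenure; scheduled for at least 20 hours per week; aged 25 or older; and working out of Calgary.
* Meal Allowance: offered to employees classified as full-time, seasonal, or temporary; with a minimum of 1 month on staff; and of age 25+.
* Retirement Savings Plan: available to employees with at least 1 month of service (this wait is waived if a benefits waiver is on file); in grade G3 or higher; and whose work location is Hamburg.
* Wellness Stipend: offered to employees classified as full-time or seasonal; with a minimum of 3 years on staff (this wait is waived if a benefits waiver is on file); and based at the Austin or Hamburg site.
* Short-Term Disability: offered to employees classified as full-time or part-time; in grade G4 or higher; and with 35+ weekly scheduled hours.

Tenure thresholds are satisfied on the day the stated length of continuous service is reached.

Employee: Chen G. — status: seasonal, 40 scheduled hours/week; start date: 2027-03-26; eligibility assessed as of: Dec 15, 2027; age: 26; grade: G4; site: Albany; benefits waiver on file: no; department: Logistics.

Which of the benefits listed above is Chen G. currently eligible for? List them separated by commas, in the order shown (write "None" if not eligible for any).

Meal Allowance

Service from 2027-03-26 to Dec 15, 2027: 264 days.
Backup Childcare — status seasonal ✓; service 264 days ≥ 1 month (≈30 days) ✓; site Albany ✗ (not Tulsa, Madison, or Spokane) → not eligible.
Legal Services Plan — service 264 days < 18 months (≈540 days) ✗ → not eligible.
Phone Allowance — no waiver, service 264 days ≥ 3 months (≈90 days) ✓; 40 hrs/wk ≥ 24 ✓; site Albany ✗ (not Madison or Portland) → not eligible.
Health Insurance — service 264 days ≥ 12 weeks (≈84 days) ✓; 40 hrs/wk ≥ 20 ✓; age 26 ≥ 25 ✓; site Albany ✗ (not Calgary) → not eligible.
Meal Allowance — status seasonal ✓; service 264 days ≥ 1 month (≈30 days) ✓; age 26 ≥ 25 ✓ → eligible.
Retirement Savings Plan — no waiver, service 264 days ≥ 1 month (≈30 days) ✓; grade G4 ≥ G3 ✓; site Albany ✗ (not Hamburg) → not eligible.
Wellness Stipend — status seasonal ✓; no waiver, service 264 days < 3 years (≈1095 days) ✗ → not eligible.
Short-Term Disability — status seasonal ✗ (requires full-time or part-time) → not eligible.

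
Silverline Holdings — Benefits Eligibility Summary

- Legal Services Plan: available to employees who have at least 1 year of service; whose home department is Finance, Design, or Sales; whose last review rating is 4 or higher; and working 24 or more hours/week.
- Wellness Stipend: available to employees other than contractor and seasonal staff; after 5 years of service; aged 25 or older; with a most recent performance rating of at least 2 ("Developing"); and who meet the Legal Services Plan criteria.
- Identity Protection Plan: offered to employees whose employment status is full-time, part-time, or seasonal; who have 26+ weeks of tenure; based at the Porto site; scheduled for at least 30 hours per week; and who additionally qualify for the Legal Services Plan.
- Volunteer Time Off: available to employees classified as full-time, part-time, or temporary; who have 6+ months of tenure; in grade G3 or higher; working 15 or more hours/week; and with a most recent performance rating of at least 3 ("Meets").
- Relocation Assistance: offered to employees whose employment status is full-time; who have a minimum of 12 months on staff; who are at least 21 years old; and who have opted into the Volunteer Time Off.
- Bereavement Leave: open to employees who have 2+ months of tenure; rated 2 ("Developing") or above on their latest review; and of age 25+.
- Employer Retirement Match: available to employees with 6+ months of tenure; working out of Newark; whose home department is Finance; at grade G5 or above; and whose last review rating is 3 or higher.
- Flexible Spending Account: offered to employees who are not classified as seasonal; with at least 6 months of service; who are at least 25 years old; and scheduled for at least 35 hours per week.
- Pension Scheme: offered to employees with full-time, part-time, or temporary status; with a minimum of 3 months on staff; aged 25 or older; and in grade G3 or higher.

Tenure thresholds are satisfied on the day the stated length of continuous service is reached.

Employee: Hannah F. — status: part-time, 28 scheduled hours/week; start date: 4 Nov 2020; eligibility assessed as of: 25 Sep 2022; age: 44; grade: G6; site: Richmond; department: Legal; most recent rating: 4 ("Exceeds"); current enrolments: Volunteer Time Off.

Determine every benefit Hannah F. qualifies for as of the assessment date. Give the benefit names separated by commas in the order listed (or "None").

Volunteer Time Off, Bereavement Leave, Pension Scheme

Service from 4 Nov 2020 to 25 Sep 2022: 690 days.
Legal Services Plan — service 690 days ≥ 1 year (≈365 days) ✓; dept Legal ✗ → not eligible.
Wellness Stipend — status part-time ✓ (not excluded); service 690 days < 5 years (≈1825 days) ✗ → not eligible.
Identity Protection Plan — status part-time ✓; service 690 days ≥ 26 weeks (≈182 days) ✓; site Richmond ✗ (not Porto) → not eligible.
Volunteer Time Off — status part-time ✓; service 690 days ≥ 6 months (≈180 days) ✓; grade G6 ≥ G3 ✓; 28 hrs/wk ≥ 15 ✓; rating 4 ≥ 3 ✓ → eligible.
Relocation Assistance — status part-time ✗ (requires full-time) → not eligible.
Bereavement Leave — service 690 days ≥ 2 months (≈60 days) ✓; rating 4 ≥ 2 ✓; age 44 ≥ 25 ✓ → eligible.
Employer Retirement Match — service 690 days ≥ 6 months (≈180 days) ✓; site Richmond ✗ (not Newark) → not eligible.
Flexible Spending Account — status part-time ✓ (not excluded); service 690 days ≥ 6 months (≈180 days) ✓; age 44 ≥ 25 ✓; 28 hrs/wk < 35 ✗ → not eligible.
Pension Scheme — status part-time ✓; service 690 days ≥ 3 months (≈90 days) ✓; age 44 ≥ 25 ✓; grade G6 ≥ G3 ✓ → eligible.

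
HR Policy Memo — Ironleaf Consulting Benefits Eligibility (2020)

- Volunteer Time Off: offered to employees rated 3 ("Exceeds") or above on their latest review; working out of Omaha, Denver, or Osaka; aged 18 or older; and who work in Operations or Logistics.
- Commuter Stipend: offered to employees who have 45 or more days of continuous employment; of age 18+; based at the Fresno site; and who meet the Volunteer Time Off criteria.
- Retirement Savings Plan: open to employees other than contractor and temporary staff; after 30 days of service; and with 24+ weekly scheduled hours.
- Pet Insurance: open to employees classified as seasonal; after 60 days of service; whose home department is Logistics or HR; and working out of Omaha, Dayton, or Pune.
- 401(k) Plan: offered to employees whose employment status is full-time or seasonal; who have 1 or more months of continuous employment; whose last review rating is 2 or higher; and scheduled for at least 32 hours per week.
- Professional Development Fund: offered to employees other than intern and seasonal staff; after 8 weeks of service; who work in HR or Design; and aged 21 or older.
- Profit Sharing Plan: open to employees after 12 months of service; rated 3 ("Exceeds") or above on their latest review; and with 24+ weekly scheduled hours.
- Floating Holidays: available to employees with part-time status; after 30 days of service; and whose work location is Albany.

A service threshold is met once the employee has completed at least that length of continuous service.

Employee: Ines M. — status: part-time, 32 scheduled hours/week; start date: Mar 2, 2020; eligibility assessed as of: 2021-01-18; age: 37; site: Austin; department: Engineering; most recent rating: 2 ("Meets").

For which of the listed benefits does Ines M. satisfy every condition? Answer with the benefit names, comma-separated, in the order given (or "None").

Service from Mar 2, 2020 to 2021-01-18: 322 days.
Volunteer Time Off — rating 2 < 3 ✗ → not eligible.
Commuter Stipend — service 322 days ≥ 45 days ✓; age 37 ≥ 18 ✓; site Austin ✗ (not Fresno) → not eligible.
Retirement Savings Plan — status part-time ✓ (not excluded); service 322 days ≥ 30 days ✓; 32 hrs/wk ≥ 24 ✓ → eligible.
Pet Insurance — status part-time ✗ (requires seasonal) → not eligible.
401(k) Plan — status part-time ✗ (requires full-time or seasonal) → not eligible.
Professional Development Fund — status part-time ✓ (not excluded); service 322 days ≥ 8 weeks (≈56 days) ✓; dept Engineering ✗ → not eligible.
Profit Sharing Plan — service 322 days < 12 months (≈360 days) ✗ → not eligible.
Floating Holidays — status part-time ✓; service 322 days ≥ 30 days ✓; site Austin ✗ (not Albany) → not eligible.

Retirement Savings Plan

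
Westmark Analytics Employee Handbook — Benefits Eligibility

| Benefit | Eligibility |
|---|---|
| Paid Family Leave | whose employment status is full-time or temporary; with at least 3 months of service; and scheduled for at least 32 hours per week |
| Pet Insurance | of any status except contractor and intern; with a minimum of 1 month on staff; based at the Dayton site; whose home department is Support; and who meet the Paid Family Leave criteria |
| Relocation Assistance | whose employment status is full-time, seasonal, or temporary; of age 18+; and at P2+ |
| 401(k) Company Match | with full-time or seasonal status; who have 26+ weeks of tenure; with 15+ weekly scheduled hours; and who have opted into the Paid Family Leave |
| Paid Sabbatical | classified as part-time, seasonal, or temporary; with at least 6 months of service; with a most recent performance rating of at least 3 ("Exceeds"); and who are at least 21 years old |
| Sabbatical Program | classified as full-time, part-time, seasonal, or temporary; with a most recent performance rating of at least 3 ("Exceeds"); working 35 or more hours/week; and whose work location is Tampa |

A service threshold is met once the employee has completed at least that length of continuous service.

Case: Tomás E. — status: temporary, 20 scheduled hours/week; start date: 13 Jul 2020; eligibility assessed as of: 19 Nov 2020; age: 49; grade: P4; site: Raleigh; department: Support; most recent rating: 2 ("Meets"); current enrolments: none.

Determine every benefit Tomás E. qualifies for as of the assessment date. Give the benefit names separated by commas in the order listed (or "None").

Relocation Assistance

Service from 13 Jul 2020 to 19 Nov 2020: 129 days.
Paid Family Leave — status temporary ✓; service 129 days ≥ 3 months (≈90 days) ✓; 20 hrs/wk < 32 ✗ → not eligible.
Pet Insurance — status temporary ✓ (not excluded); service 129 days ≥ 1 month (≈30 days) ✓; site Raleigh ✗ (not Dayton) → not eligible.
Relocation Assistance — status temporary ✓; age 49 ≥ 18 ✓; grade P4 ≥ P2 ✓ → eligible.
401(k) Company Match — status temporary ✗ (requires full-time or seasonal) → not eligible.
Paid Sabbatical — status temporary ✓; service 129 days < 6 months (≈180 days) ✗ → not eligible.
Sabbatical Program — status temporary ✓; rating 2 < 3 ✗ → not eligible.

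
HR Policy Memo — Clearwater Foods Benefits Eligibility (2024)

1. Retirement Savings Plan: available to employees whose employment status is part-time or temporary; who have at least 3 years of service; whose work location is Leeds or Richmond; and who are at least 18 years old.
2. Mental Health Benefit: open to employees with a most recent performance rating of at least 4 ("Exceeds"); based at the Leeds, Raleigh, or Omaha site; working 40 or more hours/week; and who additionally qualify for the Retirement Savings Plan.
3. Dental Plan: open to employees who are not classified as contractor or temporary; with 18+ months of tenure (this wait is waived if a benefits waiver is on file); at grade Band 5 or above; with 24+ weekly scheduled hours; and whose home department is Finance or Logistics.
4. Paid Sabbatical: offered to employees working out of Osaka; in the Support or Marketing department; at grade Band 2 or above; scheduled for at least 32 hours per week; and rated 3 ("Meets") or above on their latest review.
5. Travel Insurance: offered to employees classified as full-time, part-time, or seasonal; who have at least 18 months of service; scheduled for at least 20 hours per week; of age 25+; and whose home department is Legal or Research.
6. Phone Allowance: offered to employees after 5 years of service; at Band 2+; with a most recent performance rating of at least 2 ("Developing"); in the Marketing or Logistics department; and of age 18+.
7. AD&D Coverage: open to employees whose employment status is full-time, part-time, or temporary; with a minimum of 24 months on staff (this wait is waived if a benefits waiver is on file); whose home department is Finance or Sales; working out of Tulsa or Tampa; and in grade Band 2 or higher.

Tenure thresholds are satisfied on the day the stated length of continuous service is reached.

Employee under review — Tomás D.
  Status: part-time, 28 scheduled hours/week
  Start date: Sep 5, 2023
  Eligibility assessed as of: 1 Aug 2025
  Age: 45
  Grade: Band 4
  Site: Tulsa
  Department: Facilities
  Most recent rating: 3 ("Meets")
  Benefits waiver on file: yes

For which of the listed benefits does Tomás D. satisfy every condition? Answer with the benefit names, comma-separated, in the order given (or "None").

None

Service from Sep 5, 2023 to 1 Aug 2025: 696 days.
Retirement Savings Plan — status part-time ✓; service 696 days < 3 years (≈1095 days) ✗ → not eligible.
Mental Health Benefit — rating 3 < 4 ✗ → not eligible.
Dental Plan — status part-time ✓ (not excluded); benefits waiver on file ✓; grade Band 4 < Band 5 ✗ → not eligible.
Paid Sabbatical — site Tulsa ✗ (not Osaka) → not eligible.
Travel Insurance — status part-time ✓; service 696 days ≥ 18 months (≈540 days) ✓; 28 hrs/wk ≥ 20 ✓; age 45 ≥ 25 ✓; dept Facilities ✗ → not eligible.
Phone Allowance — service 696 days < 5 years (≈1825 days) ✗ → not eligible.
AD&D Coverage — status part-time ✓; benefits waiver on file ✓; dept Facilities ✗ → not eligible.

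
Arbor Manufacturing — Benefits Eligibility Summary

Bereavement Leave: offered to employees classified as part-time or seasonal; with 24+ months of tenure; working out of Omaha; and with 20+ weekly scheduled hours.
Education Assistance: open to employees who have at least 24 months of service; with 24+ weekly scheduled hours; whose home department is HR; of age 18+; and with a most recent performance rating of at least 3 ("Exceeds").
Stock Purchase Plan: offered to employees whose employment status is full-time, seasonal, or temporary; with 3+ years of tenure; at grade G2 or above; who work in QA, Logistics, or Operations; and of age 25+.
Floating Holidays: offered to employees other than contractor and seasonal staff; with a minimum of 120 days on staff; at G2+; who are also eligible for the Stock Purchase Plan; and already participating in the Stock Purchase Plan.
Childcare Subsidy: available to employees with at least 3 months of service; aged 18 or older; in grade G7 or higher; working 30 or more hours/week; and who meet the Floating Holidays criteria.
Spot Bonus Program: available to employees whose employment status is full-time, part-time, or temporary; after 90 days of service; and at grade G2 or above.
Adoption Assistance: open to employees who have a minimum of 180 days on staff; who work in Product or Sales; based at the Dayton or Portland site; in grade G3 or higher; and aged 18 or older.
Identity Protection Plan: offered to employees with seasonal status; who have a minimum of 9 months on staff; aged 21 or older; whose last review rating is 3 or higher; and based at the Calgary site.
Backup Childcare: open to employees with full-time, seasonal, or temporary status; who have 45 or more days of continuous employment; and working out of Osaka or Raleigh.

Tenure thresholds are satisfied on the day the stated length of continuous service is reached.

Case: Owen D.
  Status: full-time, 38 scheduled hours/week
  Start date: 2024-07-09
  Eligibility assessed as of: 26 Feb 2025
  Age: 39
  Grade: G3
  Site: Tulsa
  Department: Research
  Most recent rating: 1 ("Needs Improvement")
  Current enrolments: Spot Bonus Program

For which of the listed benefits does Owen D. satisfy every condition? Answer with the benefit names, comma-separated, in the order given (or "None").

Spot Bonus Program

Service from 2024-07-09 to 26 Feb 2025: 232 days.
Bereavement Leave — status full-time ✗ (requires part-time or seasonal) → not eligible.
Education Assistance — service 232 days < 24 months (≈720 days) ✗ → not eligible.
Stock Purchase Plan — status full-time ✓; service 232 days < 3 years (≈1095 days) ✗ → not eligible.
Floating Holidays — status full-time ✓ (not excluded); service 232 days ≥ 120 days ✓; grade G3 ≥ G2 ✓; not eligible for Stock Purchase Plan ✗ → not eligible.
Childcare Subsidy — service 232 days ≥ 3 months (≈90 days) ✓; age 39 ≥ 18 ✓; grade G3 < G7 ✗ → not eligible.
Spot Bonus Program — status full-time ✓; service 232 days ≥ 90 days ✓; grade G3 ≥ G2 ✓ → eligible.
Adoption Assistance — service 232 days ≥ 180 days ✓; dept Research ✗ → not eligible.
Identity Protection Plan — status full-time ✗ (requires seasonal) → not eligible.
Backup Childcare — status full-time ✓; service 232 days ≥ 45 days ✓; site Tulsa ✗ (not Osaka or Raleigh) → not eligible.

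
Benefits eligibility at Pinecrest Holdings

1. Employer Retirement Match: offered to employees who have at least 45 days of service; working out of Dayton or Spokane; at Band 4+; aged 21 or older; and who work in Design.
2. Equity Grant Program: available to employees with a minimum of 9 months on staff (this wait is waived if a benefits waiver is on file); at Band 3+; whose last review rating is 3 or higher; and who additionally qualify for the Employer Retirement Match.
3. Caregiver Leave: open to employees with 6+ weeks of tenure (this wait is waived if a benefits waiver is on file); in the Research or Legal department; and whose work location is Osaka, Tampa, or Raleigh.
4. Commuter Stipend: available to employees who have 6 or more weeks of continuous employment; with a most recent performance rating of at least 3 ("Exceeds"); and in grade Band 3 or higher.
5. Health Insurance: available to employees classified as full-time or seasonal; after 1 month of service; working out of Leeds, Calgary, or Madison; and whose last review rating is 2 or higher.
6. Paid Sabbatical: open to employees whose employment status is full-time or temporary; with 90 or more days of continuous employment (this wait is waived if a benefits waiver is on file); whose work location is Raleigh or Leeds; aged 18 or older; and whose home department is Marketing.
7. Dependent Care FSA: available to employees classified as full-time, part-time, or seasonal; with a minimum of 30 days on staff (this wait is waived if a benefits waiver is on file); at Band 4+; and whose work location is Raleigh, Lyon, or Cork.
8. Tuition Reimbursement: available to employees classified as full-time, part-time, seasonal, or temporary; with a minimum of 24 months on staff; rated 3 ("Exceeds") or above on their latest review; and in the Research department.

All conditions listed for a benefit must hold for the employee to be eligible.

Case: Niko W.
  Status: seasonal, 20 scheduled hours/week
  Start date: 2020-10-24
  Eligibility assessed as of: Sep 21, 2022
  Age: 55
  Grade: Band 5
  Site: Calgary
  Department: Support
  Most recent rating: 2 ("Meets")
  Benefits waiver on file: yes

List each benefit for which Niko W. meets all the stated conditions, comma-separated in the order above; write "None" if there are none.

Health Insurance

Service from 2020-10-24 to Sep 21, 2022: 697 days.
Employer Retirement Match — service 697 days ≥ 45 days ✓; site Calgary ✗ (not Dayton or Spokane) → not eligible.
Equity Grant Program — benefits waiver on file ✓; grade Band 5 ≥ Band 3 ✓; rating 2 < 3 ✗ → not eligible.
Caregiver Leave — benefits waiver on file ✓; dept Support ✗ → not eligible.
Commuter Stipend — service 697 days ≥ 6 weeks (≈42 days) ✓; rating 2 < 3 ✗ → not eligible.
Health Insurance — status seasonal ✓; service 697 days ≥ 1 month (≈30 days) ✓; site Calgary ✓; rating 2 ≥ 2 ✓ → eligible.
Paid Sabbatical — status seasonal ✗ (requires full-time or temporary) → not eligible.
Dependent Care FSA — status seasonal ✓; benefits waiver on file ✓; grade Band 5 ≥ Band 4 ✓; site Calgary ✗ (not Raleigh, Lyon, or Cork) → not eligible.
Tuition Reimbursement — status seasonal ✓; service 697 days < 24 months (≈720 days) ✗ → not eligible.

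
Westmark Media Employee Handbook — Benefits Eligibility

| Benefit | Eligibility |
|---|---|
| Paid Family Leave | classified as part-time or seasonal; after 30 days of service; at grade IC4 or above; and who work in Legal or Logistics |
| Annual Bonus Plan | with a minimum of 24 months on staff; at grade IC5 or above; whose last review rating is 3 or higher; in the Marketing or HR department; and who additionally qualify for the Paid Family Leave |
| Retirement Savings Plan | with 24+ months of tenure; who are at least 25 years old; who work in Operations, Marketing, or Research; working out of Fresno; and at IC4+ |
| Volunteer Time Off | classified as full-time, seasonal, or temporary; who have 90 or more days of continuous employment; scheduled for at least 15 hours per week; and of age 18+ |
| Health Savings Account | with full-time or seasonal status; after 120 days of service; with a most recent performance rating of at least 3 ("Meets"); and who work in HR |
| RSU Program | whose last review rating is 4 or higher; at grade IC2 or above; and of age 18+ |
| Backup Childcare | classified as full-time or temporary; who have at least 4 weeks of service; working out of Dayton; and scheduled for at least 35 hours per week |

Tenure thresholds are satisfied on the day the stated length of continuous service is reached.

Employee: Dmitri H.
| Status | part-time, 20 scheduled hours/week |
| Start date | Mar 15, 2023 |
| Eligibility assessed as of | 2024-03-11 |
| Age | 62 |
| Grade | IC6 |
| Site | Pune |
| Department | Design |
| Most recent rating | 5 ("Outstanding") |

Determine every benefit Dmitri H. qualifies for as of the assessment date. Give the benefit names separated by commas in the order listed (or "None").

Service from Mar 15, 2023 to 2024-03-11: 362 days.
Paid Family Leave — status part-time ✓; service 362 days ≥ 30 days ✓; grade IC6 ≥ IC4 ✓; dept Design ✗ → not eligible.
Annual Bonus Plan — service 362 days < 24 months (≈720 days) ✗ → not eligible.
Retirement Savings Plan — service 362 days < 24 months (≈720 days) ✗ → not eligible.
Volunteer Time Off — status part-time ✗ (requires full-time, seasonal, or temporary) → not eligible.
Health Savings Account — status part-time ✗ (requires full-time or seasonal) → not eligible.
RSU Program — rating 5 ≥ 4 ✓; grade IC6 ≥ IC2 ✓; age 62 ≥ 18 ✓ → eligible.
Backup Childcare — status part-time ✗ (requires full-time or temporary) → not eligible.

RSU Program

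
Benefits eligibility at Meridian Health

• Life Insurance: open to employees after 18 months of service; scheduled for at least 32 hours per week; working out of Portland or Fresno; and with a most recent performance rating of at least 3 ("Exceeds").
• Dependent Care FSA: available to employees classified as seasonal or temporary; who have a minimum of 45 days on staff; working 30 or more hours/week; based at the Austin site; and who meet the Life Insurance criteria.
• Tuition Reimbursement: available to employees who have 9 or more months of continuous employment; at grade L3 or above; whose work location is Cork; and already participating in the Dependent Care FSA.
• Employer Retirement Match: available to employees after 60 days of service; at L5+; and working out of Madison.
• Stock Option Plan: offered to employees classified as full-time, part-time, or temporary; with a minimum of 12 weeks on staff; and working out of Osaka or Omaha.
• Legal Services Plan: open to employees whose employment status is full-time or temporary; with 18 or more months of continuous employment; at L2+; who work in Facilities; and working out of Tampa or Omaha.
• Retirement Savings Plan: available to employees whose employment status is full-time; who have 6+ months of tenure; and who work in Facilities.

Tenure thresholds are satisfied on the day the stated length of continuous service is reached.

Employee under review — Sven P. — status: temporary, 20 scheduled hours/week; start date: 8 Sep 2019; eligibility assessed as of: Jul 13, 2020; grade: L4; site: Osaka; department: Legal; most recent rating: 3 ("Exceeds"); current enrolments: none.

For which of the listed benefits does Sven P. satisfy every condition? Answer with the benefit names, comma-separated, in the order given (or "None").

Stock Option Plan

Service from 8 Sep 2019 to Jul 13, 2020: 309 days.
Life Insurance — service 309 days < 18 months (≈540 days) ✗ → not eligible.
Dependent Care FSA — status temporary ✓; service 309 days ≥ 45 days ✓; 20 hrs/wk < 30 ✗ → not eligible.
Tuition Reimbursement — service 309 days ≥ 9 months (≈270 days) ✓; grade L4 ≥ L3 ✓; site Osaka ✗ (not Cork) → not eligible.
Employer Retirement Match — service 309 days ≥ 60 days ✓; grade L4 < L5 ✗ → not eligible.
Stock Option Plan — status temporary ✓; service 309 days ≥ 12 weeks (≈84 days) ✓; site Osaka ✓ → eligible.
Legal Services Plan — status temporary ✓; service 309 days < 18 months (≈540 days) ✗ → not eligible.
Retirement Savings Plan — status temporary ✗ (requires full-time) → not eligible.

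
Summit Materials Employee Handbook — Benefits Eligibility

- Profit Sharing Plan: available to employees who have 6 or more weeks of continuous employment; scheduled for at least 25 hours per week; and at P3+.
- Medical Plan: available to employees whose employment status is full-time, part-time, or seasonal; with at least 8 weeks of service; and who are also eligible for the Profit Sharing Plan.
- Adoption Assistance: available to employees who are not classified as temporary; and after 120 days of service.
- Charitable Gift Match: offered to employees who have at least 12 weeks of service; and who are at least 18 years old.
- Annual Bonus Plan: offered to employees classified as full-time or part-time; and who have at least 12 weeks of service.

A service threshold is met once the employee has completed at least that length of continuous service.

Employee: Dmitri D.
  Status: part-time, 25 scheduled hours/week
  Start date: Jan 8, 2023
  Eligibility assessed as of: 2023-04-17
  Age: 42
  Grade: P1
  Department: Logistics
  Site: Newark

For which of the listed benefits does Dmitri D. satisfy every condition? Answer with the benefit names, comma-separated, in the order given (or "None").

Charitable Gift Match, Annual Bonus Plan

Service from Jan 8, 2023 to 2023-04-17: 99 days.
Profit Sharing Plan — service 99 days ≥ 6 weeks (≈42 days) ✓; 25 hrs/wk ≥ 25 ✓; grade P1 < P3 ✗ → not eligible.
Medical Plan — status part-time ✓; service 99 days ≥ 8 weeks (≈56 days) ✓; not eligible for Profit Sharing Plan ✗ → not eligible.
Adoption Assistance — status part-time ✓ (not excluded); service 99 days < 120 days ✗ → not eligible.
Charitable Gift Match — service 99 days ≥ 12 weeks (≈84 days) ✓; age 42 ≥ 18 ✓ → eligible.
Annual Bonus Plan — status part-time ✓; service 99 days ≥ 12 weeks (≈84 days) ✓ → eligible.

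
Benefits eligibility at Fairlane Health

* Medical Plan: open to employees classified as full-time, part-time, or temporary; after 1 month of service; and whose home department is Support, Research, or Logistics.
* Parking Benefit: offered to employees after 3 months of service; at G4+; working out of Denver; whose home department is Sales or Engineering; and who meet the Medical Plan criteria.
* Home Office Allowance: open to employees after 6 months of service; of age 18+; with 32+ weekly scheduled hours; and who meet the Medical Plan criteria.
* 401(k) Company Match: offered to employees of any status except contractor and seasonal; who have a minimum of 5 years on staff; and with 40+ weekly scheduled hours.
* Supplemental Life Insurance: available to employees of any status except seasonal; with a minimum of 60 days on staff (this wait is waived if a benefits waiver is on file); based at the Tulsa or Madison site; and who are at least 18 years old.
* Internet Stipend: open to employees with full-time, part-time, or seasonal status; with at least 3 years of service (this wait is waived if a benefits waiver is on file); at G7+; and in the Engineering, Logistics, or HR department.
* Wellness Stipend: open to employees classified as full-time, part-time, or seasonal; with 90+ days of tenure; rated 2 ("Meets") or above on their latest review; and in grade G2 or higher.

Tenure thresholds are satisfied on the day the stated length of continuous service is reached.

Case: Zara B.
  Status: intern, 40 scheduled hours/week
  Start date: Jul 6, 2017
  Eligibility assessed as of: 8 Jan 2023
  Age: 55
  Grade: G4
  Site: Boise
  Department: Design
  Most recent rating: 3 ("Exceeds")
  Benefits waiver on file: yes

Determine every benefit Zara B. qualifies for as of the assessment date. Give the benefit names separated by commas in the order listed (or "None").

Service from Jul 6, 2017 to 8 Jan 2023: 2012 days.
Medical Plan — status intern ✗ (requires full-time, part-time, or temporary) → not eligible.
Parking Benefit — service 2012 days ≥ 3 months (≈90 days) ✓; grade G4 ≥ G4 ✓; site Boise ✗ (not Denver) → not eligible.
Home Office Allowance — service 2012 days ≥ 6 months (≈180 days) ✓; age 55 ≥ 18 ✓; 40 hrs/wk ≥ 32 ✓; not eligible for Medical Plan ✗ → not eligible.
401(k) Company Match — status intern ✓ (not excluded); service 2012 days ≥ 5 years (≈1825 days) ✓; 40 hrs/wk ≥ 40 ✓ → eligible.
Supplemental Life Insurance — status intern ✓ (not excluded); benefits waiver on file ✓; site Boise ✗ (not Tulsa or Madison) → not eligible.
Internet Stipend — status intern ✗ (requires full-time, part-time, or seasonal) → not eligible.
Wellness Stipend — status intern ✗ (requires full-time, part-time, or seasonal) → not eligible.

401(k) Company Match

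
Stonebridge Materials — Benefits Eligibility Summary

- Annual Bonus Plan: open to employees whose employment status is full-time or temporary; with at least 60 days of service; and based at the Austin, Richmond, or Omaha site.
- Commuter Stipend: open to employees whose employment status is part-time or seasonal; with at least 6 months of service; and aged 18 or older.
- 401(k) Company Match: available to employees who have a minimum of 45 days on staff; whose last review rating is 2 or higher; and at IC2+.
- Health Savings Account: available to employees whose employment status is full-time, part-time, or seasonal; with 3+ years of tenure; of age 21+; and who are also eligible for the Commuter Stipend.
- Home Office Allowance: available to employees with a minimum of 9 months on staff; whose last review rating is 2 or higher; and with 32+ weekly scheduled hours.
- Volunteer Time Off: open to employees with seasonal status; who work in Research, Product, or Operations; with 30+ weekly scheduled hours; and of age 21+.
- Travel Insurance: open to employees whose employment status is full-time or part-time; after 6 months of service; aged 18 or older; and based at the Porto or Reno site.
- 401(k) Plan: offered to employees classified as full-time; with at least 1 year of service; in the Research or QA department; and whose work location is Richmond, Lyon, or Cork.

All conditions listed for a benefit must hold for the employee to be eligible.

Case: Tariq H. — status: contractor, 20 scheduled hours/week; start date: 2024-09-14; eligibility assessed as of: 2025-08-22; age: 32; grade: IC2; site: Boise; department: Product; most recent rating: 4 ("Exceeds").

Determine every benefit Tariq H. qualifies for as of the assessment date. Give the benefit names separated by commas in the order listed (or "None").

Service from 2024-09-14 to 2025-08-22: 342 days.
Annual Bonus Plan — status contractor ✗ (requires full-time or temporary) → not eligible.
Commuter Stipend — status contractor ✗ (requires part-time or seasonal) → not eligible.
401(k) Company Match — service 342 days ≥ 45 days ✓; rating 4 ≥ 2 ✓; grade IC2 ≥ IC2 ✓ → eligible.
Health Savings Account — status contractor ✗ (requires full-time, part-time, or seasonal) → not eligible.
Home Office Allowance — service 342 days ≥ 9 months (≈270 days) ✓; rating 4 ≥ 2 ✓; 20 hrs/wk < 32 ✗ → not eligible.
Volunteer Time Off — status contractor ✗ (requires seasonal) → not eligible.
Travel Insurance — status contractor ✗ (requires full-time or part-time) → not eligible.
401(k) Plan — status contractor ✗ (requires full-time) → not eligible.

401(k) Company Match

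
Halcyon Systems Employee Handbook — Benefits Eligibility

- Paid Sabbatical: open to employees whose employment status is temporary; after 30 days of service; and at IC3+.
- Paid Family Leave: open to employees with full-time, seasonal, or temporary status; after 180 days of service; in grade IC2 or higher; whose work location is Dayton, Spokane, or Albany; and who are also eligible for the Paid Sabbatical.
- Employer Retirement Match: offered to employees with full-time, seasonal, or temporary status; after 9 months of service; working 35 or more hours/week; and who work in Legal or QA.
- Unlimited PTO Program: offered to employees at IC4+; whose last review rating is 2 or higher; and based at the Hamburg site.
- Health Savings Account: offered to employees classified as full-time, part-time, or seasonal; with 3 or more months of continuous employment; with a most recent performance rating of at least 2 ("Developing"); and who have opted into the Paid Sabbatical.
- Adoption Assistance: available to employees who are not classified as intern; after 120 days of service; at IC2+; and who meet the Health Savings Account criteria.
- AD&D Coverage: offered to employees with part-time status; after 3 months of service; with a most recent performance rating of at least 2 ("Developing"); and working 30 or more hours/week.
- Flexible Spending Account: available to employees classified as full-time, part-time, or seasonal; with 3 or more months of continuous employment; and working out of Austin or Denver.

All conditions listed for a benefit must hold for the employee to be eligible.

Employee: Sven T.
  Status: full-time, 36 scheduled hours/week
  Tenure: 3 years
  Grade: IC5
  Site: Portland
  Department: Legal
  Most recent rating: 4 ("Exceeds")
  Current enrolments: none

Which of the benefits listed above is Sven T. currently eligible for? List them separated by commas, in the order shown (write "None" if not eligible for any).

Paid Sabbatical — status full-time ✗ (requires temporary) → not eligible.
Paid Family Leave — status full-time ✓; service 3 years ≥ 180 days ✓; grade IC5 ≥ IC2 ✓; site Portland ✗ (not Dayton, Spokane, or Albany) → not eligible.
Employer Retirement Match — status full-time ✓; service 3 years ≥ 9 months (≈270 days) ✓; 36 hrs/wk ≥ 35 ✓; dept Legal ✓ → eligible.
Unlimited PTO Program — grade IC5 ≥ IC4 ✓; rating 4 ≥ 2 ✓; site Portland ✗ (not Hamburg) → not eligible.
Health Savings Account — status full-time ✓; service 3 years ≥ 3 months (≈90 days) ✓; rating 4 ≥ 2 ✓; not enrolled in Paid Sabbatical ✗ → not eligible.
Adoption Assistance — status full-time ✓ (not excluded); service 3 years ≥ 120 days ✓; grade IC5 ≥ IC2 ✓; not eligible for Health Savings Account ✗ → not eligible.
AD&D Coverage — status full-time ✗ (requires part-time) → not eligible.
Flexible Spending Account — status full-time ✓; service 3 years ≥ 3 months (≈90 days) ✓; site Portland ✗ (not Austin or Denver) → not eligible.

Employer Retirement Match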